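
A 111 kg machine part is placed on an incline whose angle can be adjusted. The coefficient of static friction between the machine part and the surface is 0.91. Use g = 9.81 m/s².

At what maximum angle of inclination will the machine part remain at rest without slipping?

At the slip threshold, m g sin θ = μ_s · m g cos θ, so tan θ = μ_s.
θ_max = arctan(0.91) = 42.3°.

θ_max ≈ 42.3°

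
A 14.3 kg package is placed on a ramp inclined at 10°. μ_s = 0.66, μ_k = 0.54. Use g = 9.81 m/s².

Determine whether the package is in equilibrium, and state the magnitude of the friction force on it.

f ≈ 24.4 N

N = m g cos θ = 138 N.
Down-slope weight component: m g sin θ = 24.4 N.
μ_s N = 91.2 N.
24.4 ≤ 91.2 N, so it stays put; friction = 24.4 N.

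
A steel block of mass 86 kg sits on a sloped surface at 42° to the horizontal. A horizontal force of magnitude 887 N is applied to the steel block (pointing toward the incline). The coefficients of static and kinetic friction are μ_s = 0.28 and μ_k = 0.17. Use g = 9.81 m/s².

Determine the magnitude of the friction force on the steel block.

Resolve perpendicular to the incline: N = m g cos θ + P sin θ = 86×9.81×cos 42° + 887×sin 42° = 1220 N.
Along the incline, the net driving force (taking up-slope positive) is P cos θ − m g sin θ = 659.2 − 564.5 = 94.65 N, so equilibrium requires friction f = -94.65 N (down-slope).
Maximum static friction: μ_s N = 0.28 × 1220 = 341.7 N.
Since 94.65 N is within the 341.7 N limit, the steel block stays put and friction is exactly 94.7 N.

f ≈ 94.7 N (down the incline)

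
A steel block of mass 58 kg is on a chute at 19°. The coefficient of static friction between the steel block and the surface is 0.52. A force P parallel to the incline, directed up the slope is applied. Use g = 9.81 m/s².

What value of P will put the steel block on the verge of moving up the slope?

P ≈ 465 N

At impending motion up the slope, friction acts down-slope at its limit: f = μ_s N.
P is parallel to the surface, so N = m g cos θ = 538 N.
Along the incline: P = m g sin θ + μ_s N = 185 + 0.52×538 = 465 N.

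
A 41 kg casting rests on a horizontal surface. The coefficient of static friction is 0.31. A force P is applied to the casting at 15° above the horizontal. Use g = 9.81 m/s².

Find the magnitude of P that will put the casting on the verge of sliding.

P ≈ 119 N

N = m g − P sin α (the pull lifts the casting).
At impending slip, P cos α = μ_s N = μ_s (m g − P sin α).
Solving: P (cos α + μ_s sin α) = μ_s m g → P = 0.31×402/(cos 15° + 0.31 sin 15°) = 125/1.046 = 119 N.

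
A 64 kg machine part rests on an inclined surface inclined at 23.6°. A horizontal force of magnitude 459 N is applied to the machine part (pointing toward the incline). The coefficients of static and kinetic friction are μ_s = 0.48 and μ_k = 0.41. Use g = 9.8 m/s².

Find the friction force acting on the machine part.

The horizontal push has a component P sin θ into the surface, so N = m g cos θ + P sin θ = 574.7 + 183.8 = 758.5 N.
Along the incline, the net driving force (taking up-slope positive) is P cos θ − m g sin θ = 420.6 − 251.1 = 169.5 N, so equilibrium requires friction f = -169.5 N (down-slope).
The limit of static friction is μ_s N = 364.1 N.
|f_req| = 169.5 ≤ 364.1 N → the machine part is in equilibrium; friction equals the required value.

f ≈ 170 N (down the incline)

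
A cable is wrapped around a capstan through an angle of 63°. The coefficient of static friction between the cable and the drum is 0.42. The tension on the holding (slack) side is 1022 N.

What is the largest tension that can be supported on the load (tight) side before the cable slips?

T_max ≈ 1620 N

At impending slip the capstan equation gives T₂/T₁ = e^{μβ} with β in radians.
β = 63° × π/180 = 1.1 rad.
e^{μβ} = e^{0.42×1.1} = 1.587.
T₂ = T₁ · e^{μβ} = 1022 × 1.587 = 1620 N.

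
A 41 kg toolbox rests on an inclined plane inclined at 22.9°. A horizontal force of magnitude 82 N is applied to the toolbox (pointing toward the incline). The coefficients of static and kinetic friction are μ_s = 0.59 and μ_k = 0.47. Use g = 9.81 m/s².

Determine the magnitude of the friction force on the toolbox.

Resolve perpendicular to the incline: N = m g cos θ + P sin θ = 41×9.81×cos 22.9° + 82×sin 22.9° = 402.4 N.
Along the incline, the net driving force (taking up-slope positive) is P cos θ − m g sin θ = 75.54 − 156.5 = -80.97 N, so equilibrium requires friction f = 80.97 N (up-slope).
Maximum static friction: μ_s N = 0.59 × 402.4 = 237.4 N.
|f_req| = 80.97 ≤ 237.4 N → the toolbox is in equilibrium; friction equals the required value.

f ≈ 81 N (up the incline)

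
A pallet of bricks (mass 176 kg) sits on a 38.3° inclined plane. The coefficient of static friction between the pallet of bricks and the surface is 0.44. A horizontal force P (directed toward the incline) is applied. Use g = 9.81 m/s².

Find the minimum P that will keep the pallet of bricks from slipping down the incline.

The pallet of bricks tends to slide down (tan θ > μ_s), so at the point of impending slip friction acts up-slope at its limit: f = μ_s N.
Perpendicular to the incline: N = m g cos θ + P sin θ.
Along the incline: P cos θ + μ_s N = m g sin θ, i.e. P cos θ + μ_s (m g cos θ + P sin θ) = m g sin θ.
Solving, P (cos θ + μ_s sin θ) = m g (sin θ − μ_s cos θ), so P = 1730×0.2745/1.057 = 448 N.

P_min ≈ 448 N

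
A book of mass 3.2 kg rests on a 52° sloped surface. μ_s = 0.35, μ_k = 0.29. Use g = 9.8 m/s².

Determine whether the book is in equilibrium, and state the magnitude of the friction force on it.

f ≈ 5.6 N

N = m g cos θ = 19.3 N.
Down-slope weight component: m g sin θ = 24.7 N.
μ_s N = 6.76 N.
24.7 > 6.76 N, so it slides; kinetic friction f = μ_k N = 0.29×19.3 = 5.6 N.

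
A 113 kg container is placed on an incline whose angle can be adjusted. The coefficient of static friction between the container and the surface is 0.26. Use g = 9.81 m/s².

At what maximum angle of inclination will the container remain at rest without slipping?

At the slip threshold, m g sin θ = μ_s · m g cos θ, so tan θ = μ_s.
θ_max = arctan(0.26) = 14.6°.

θ_max ≈ 14.6°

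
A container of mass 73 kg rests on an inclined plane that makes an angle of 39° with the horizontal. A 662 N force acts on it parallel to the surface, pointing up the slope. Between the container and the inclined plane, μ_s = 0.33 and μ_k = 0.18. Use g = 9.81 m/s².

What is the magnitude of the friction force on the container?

Normal force: N = m g cos θ = 73 × 9.81 × cos 39° = 556.5 N.
Parallel to the incline, ΣF = 0 gives f = m g sin θ − P = 450.7 − 662 = -211.3 N (up-slope positive).
The static-friction ceiling is μ_s N = 0.33 × 556.5 = 183.7 N.
Since |-211.3| > 183.7 N, static friction cannot hold it; the container slides up the incline and kinetic friction applies: f = μ_k N = 0.18 × 556.5 = 100 N.

f ≈ 100 N (down the incline)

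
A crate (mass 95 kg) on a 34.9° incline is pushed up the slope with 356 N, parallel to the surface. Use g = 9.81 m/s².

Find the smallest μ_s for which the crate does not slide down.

μ_s,min ≈ 0.232

N = m g cos θ = 764.3 N.
Friction must make up the shortfall along the incline: f = m g sin θ − P = 533.2 − 356 = 177.2 N.
At the threshold f = μ_s N, so μ_s,min = 177.2/764.3 = 0.232.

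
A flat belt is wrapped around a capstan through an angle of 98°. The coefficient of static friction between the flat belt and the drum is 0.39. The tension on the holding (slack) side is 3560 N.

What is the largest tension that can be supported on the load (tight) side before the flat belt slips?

At impending slip the capstan equation gives T₂/T₁ = e^{μβ} with β in radians.
β = 98° × π/180 = 1.71 rad.
e^{μβ} = e^{0.39×1.71} = 1.949.
T₂ = T₁ · e^{μβ} = 3560 × 1.949 = 6940 N.

T_max ≈ 6940 N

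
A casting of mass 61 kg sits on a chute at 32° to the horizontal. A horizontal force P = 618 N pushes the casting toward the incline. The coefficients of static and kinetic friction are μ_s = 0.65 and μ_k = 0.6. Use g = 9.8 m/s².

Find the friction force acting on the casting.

f ≈ 207 N (down the incline)

Normal direction: N = m g cos θ + P sin θ = 834.5 N.
Along the incline, the net driving force (taking up-slope positive) is P cos θ − m g sin θ = 524.1 − 316.8 = 207.3 N, so equilibrium requires friction f = -207.3 N (down-slope).
Maximum static friction: μ_s N = 0.65 × 834.5 = 542.4 N.
Since 207.3 N is within the 542.4 N limit, the casting stays put and friction is exactly 207 N.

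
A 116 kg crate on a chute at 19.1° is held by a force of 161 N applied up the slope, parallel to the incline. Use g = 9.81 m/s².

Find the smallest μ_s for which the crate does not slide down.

μ_s,min ≈ 0.197

N = m g cos θ = 1075 N.
Friction must make up the shortfall along the incline: f = m g sin θ − P = 372.4 − 161 = 211.4 N.
At the threshold f = μ_s N, so μ_s,min = 211.4/1075 = 0.197.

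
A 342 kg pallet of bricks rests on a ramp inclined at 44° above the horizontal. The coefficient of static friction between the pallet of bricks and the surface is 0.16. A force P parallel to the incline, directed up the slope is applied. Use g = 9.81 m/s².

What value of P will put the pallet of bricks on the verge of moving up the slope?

P ≈ 2720 N

At impending motion up the slope, friction acts down-slope at its limit: f = μ_s N.
P is parallel to the surface, so N = m g cos θ = 2410 N.
Along the incline: P = m g sin θ + μ_s N = 2330 + 0.16×2410 = 2720 N.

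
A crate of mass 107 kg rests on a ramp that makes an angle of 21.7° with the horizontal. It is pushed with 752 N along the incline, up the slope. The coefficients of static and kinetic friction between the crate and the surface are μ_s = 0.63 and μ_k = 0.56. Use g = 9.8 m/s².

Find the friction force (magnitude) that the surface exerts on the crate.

Perpendicular to the surface, N = m g cos θ = 107·9.8·cos 21.7° = 974.3 N.
For equilibrium along the incline the friction force must supply f = m g sin θ − P = 387.7 − 752 = -364.3 N (positive meaning up-slope).
Maximum static friction available: μ_s N = 0.63 × 974.3 = 613.8 N.
Since |-364.3| ≤ 613.8 N, static friction is sufficient; f equals the required value, not μ_s N.

f ≈ 364 N (down the incline)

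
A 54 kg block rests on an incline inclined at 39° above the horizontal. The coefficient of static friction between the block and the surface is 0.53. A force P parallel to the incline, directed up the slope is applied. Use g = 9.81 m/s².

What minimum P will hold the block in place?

The block tends to slide down (tan θ > μ_s), so at the point of impending slip friction acts up-slope at its limit: f = μ_s N.
P is parallel to the surface, so N = m g cos θ = 412 N.
Along the incline: P + μ_s N = m g sin θ, so P = 333 − 0.53×412 = 115 N.

P_min ≈ 115 N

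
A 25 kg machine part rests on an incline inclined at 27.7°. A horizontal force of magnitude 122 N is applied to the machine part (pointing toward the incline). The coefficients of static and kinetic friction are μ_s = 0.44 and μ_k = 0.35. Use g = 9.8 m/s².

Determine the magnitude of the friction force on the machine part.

Normal direction: N = m g cos θ + P sin θ = 273.6 N.
Parallel to the incline: P cos θ − m g sin θ = 108 − 113.9 = -5.868 N; the friction needed to balance this is 5.868 N acting up the slope.
Maximum static friction: μ_s N = 0.44 × 273.6 = 120.4 N.
Since 5.868 N is within the 120.4 N limit, the machine part stays put and friction is exactly 5.87 N.

f ≈ 5.87 N (up the incline)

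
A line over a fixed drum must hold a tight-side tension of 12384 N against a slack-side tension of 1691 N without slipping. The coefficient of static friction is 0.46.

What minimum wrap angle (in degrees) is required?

T₂/T₁ = e^{μβ} → β = ln(T₂/T₁)/μ.
β = ln(12384/1691)/0.46 = 1.991/0.46 = 4.328 rad.
In degrees: β = 4.328 × 180/π = 248°.

β_min ≈ 248°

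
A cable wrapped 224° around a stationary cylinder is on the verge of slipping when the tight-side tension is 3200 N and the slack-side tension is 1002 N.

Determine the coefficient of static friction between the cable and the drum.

μ ≈ 0.297

T₂/T₁ = e^{μβ} → μ = ln(T₂/T₁)/β.
β = 224° = 3.91 rad.
μ = ln(3200/1002)/3.91 = ln(3.194)/3.91 = 0.297.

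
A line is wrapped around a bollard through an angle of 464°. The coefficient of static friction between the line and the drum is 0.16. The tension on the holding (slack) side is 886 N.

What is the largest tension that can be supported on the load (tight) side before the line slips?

At impending slip the capstan equation gives T₂/T₁ = e^{μβ} with β in radians.
β = 464° × π/180 = 8.098 rad.
e^{μβ} = e^{0.16×8.098} = 3.654.
T₂ = T₁ · e^{μβ} = 886 × 3.654 = 3240 N.

T_max ≈ 3240 N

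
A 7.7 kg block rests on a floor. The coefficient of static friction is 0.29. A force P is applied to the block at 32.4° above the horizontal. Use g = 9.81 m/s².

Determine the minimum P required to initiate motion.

P ≈ 21.9 N

N = m g − P sin α (the pull lifts the block).
At impending slip, P cos α = μ_s N = μ_s (m g − P sin α).
Solving: P (cos α + μ_s sin α) = μ_s m g → P = 0.29×75.5/(cos 32.4° + 0.29 sin 32.4°) = 21.9/0.9997 = 21.9 N.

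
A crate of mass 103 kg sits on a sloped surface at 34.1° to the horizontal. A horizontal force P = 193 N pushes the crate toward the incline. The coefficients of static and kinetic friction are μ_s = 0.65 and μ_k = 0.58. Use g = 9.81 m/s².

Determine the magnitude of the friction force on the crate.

Resolve perpendicular to the incline: N = m g cos θ + P sin θ = 103×9.81×cos 34.1° + 193×sin 34.1° = 944.9 N.
Along the incline, the net driving force (taking up-slope positive) is P cos θ − m g sin θ = 159.8 − 566.5 = -406.7 N, so equilibrium requires friction f = 406.7 N (up-slope).
Maximum static friction: μ_s N = 0.65 × 944.9 = 614.2 N.
|f_req| = 406.7 ≤ 614.2 N → the crate is in equilibrium; friction equals the required value.

f ≈ 407 N (up the incline)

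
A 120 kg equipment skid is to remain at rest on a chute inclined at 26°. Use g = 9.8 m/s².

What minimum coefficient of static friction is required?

μ_s,min ≈ 0.488

At the slip threshold m g sin θ = μ_s m g cos θ, so μ_s,min = tan θ.
μ_s,min = tan 26° = 0.488.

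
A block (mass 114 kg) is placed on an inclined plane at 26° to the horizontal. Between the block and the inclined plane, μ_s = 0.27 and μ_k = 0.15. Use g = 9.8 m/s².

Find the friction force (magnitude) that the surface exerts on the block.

Normal force: N = m g cos θ = 114 × 9.8 × cos 26° = 1004 N.
Along the slope the weight component is m g sin θ = 489.7 N; friction must supply exactly this, acting up-slope.
Static friction can supply at most μ_s N = 271.1 N.
Since |489.7| > 271.1 N, static friction cannot hold it; the block slides down the incline and kinetic friction applies: f = μ_k N = 0.15 × 1004 = 151 N.

f ≈ 151 N (up the incline)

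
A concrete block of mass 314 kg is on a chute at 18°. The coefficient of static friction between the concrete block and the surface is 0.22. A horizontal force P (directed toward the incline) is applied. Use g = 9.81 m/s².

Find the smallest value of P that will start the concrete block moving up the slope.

P ≈ 1810 N

At impending motion up the slope, friction acts down-slope at its limit: f = μ_s N.
Perpendicular to the incline: N = m g cos θ + P sin θ.
Along the incline: P cos θ = m g sin θ + μ_s N = m g sin θ + μ_s (m g cos θ + P sin θ).
Solving, P (cos θ − μ_s sin θ) = m g (sin θ + μ_s cos θ), so P = 314×9.81×(sin 18° + 0.22 cos 18°)/(cos 18° − 0.22 sin 18°) = 3080×0.5182/0.8831 = 1810 N.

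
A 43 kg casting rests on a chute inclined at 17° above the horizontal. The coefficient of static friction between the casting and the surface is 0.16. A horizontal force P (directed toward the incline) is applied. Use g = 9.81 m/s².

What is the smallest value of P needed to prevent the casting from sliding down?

The casting tends to slide down (tan θ > μ_s), so at the point of impending slip friction acts up-slope at its limit: f = μ_s N.
Perpendicular to the incline: N = m g cos θ + P sin θ.
Along the incline: P cos θ + μ_s N = m g sin θ, i.e. P cos θ + μ_s (m g cos θ + P sin θ) = m g sin θ.
Solving, P (cos θ + μ_s sin θ) = m g (sin θ − μ_s cos θ), so P = 422×0.1394/1.003 = 58.6 N.

P_min ≈ 58.6 N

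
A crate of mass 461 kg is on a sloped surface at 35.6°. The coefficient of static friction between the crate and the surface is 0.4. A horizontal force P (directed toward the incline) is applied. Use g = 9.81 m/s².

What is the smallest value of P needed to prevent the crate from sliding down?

The crate tends to slide down (tan θ > μ_s), so at the point of impending slip friction acts up-slope at its limit: f = μ_s N.
Perpendicular to the incline: N = m g cos θ + P sin θ.
Along the incline: P cos θ + μ_s N = m g sin θ, i.e. P cos θ + μ_s (m g cos θ + P sin θ) = m g sin θ.
Solving, P (cos θ + μ_s sin θ) = m g (sin θ − μ_s cos θ), so P = 4520×0.2569/1.046 = 1110 N.

P_min ≈ 1110 N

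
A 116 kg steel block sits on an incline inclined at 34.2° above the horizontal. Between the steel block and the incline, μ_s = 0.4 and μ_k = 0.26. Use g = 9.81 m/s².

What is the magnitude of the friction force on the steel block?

f ≈ 245 N (up the incline)

Perpendicular to the surface, N = m g cos θ = 116·9.81·cos 34.2° = 941.2 N.
For equilibrium along the incline, friction must balance the weight component: f = m g sin θ = 639.6 N up the slope.
The static-friction ceiling is μ_s N = 0.4 × 941.2 = 376.5 N.
|639.6| exceeds 376.5 N, so the steel block slips down-slope; friction is kinetic, f = μ_k N = 0.26×941.2 = 245 N.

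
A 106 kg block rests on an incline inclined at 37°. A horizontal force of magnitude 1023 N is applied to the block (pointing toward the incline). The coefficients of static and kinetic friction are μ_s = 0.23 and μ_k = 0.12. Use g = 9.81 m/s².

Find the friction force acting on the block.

Resolve perpendicular to the incline: N = m g cos θ + P sin θ = 106×9.81×cos 37° + 1023×sin 37° = 1446 N.
Parallel to the incline: P cos θ − m g sin θ = 817 − 625.8 = 191.2 N; the friction needed to balance this is 191.2 N acting down the slope.
Maximum static friction: μ_s N = 0.23 × 1446 = 332.6 N.
Since 191.2 N is within the 332.6 N limit, the block stays put and friction is exactly 191 N.

f ≈ 191 N (down the incline)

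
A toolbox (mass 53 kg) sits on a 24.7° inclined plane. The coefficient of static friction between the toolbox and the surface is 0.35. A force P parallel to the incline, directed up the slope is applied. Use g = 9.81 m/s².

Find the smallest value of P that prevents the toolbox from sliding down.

The toolbox tends to slide down (tan θ > μ_s), so at the point of impending slip friction acts up-slope at its limit: f = μ_s N.
P is parallel to the surface, so N = m g cos θ = 472 N.
Along the incline: P + μ_s N = m g sin θ, so P = 217 − 0.35×472 = 51.9 N.

P_min ≈ 51.9 N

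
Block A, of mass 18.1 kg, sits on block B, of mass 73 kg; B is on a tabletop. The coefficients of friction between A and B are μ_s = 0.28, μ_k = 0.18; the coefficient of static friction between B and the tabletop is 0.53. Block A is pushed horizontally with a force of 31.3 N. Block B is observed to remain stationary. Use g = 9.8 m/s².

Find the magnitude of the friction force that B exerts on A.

f ≈ 31.3 N

The normal force B exerts on A is simply A's weight, N₁ = 177.4 N.
So the A–B interface can sustain at most μ_s N₁ = 49.67 N of static friction.
P = 31.3 N is within that limit, so A and B move together (both at rest); the A–B friction is simply f₁ = P = 31.3 N.
By Newton's third law B feels 31.3 N forward from A. With B stationary, the floor's static friction on B balances it: f₂ = 31.3 N (well within μ_s(m_A+m_B)g = 473.2 N).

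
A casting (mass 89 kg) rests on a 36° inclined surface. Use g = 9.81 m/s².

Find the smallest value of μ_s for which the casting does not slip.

At the slip threshold m g sin θ = μ_s m g cos θ, so μ_s,min = tan θ.
μ_s,min = tan 36° = 0.727.

μ_s,min ≈ 0.727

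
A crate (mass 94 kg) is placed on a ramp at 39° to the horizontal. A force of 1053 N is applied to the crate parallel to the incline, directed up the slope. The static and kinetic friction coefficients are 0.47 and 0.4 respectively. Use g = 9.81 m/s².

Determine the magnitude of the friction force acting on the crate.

f ≈ 287 N (down the incline)

Perpendicular to the surface, N = m g cos θ = 94·9.81·cos 39° = 716.6 N.
Parallel to the incline, ΣF = 0 gives f = m g sin θ − P = 580.3 − 1053 = -472.7 N (up-slope positive).
Static friction can supply at most μ_s N = 336.8 N.
Since |-472.7| > 336.8 N, static friction cannot hold it; the crate slides up the incline and kinetic friction applies: f = μ_k N = 0.4 × 716.6 = 287 N.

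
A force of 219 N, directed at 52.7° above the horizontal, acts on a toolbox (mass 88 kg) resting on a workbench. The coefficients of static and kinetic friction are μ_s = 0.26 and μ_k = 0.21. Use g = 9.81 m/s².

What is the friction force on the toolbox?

The vertical component of P reduces the normal force: N = m g − P sin α = 863.3 − 174.2 = 689.1 N.
Horizontally, friction must balance P cos α = 132.7 N.
μ_s N = 0.26 × 689.1 = 179.2 N.
Since 132.7 N does not exceed the limit, the toolbox stays at rest and f = 133 N.

f ≈ 133 N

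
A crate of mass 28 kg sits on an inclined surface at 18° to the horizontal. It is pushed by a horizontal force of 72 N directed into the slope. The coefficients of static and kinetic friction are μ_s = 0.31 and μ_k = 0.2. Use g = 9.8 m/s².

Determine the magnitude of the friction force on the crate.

f ≈ 16.3 N (up the incline)

Resolve perpendicular to the incline: N = m g cos θ + P sin θ = 28×9.8×cos 18° + 72×sin 18° = 283.2 N.
Along the incline, the net driving force (taking up-slope positive) is P cos θ − m g sin θ = 68.48 − 84.79 = -16.32 N, so equilibrium requires friction f = 16.32 N (up-slope).
Maximum static friction: μ_s N = 0.31 × 283.2 = 87.8 N.
Since 16.32 N is within the 87.8 N limit, the crate stays put and friction is exactly 16.3 N.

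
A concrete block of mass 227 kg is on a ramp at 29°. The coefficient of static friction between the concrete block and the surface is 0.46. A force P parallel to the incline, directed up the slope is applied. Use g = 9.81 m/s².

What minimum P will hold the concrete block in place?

The concrete block tends to slide down (tan θ > μ_s), so at the point of impending slip friction acts up-slope at its limit: f = μ_s N.
P is parallel to the surface, so N = m g cos θ = 1950 N.
Along the incline: P + μ_s N = m g sin θ, so P = 1080 − 0.46×1950 = 184 N.

P_min ≈ 184 N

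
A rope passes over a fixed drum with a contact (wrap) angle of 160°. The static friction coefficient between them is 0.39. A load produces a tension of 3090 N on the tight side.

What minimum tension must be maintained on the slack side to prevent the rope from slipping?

Capstan equation at impending slip: T_tight/T_slack = e^{μβ}.
β = 160° = 2.793 rad; e^{μβ} = e^{0.39×2.793} = 2.972.
T_slack = T_tight / e^{μβ} = 3090 / 2.972 = 1040 N.

T_min ≈ 1040 N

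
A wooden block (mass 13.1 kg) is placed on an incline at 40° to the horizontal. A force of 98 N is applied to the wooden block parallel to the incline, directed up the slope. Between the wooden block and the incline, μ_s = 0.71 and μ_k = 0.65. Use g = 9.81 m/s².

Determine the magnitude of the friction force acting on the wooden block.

Normal force: N = m g cos θ = 13.1 × 9.81 × cos 40° = 98.45 N.
The friction needed for equilibrium is m g sin θ − P = 82.61 − 98 = -15.39 N, measured positive up-slope.
The static-friction ceiling is μ_s N = 0.71 × 98.45 = 69.9 N.
Since |-15.39| ≤ 69.9 N, static friction is sufficient; f equals the required value, not μ_s N.

f ≈ 15.4 N (down the incline)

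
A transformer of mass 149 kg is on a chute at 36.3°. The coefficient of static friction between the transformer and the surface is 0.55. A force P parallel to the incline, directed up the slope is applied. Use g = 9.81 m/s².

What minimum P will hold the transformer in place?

P_min ≈ 217 N

The transformer tends to slide down (tan θ > μ_s), so at the point of impending slip friction acts up-slope at its limit: f = μ_s N.
P is parallel to the surface, so N = m g cos θ = 1180 N.
Along the incline: P + μ_s N = m g sin θ, so P = 865 − 0.55×1180 = 217 N.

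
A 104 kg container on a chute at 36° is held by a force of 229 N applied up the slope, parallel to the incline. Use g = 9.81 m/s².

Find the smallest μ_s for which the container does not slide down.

N = m g cos θ = 825.4 N.
Friction must make up the shortfall along the incline: f = m g sin θ − P = 599.7 − 229 = 370.7 N.
At the threshold f = μ_s N, so μ_s,min = 370.7/825.4 = 0.449.

μ_s,min ≈ 0.449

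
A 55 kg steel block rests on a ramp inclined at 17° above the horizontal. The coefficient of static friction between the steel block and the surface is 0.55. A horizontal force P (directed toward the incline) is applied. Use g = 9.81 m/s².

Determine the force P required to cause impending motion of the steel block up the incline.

P ≈ 555 N

At impending motion up the slope, friction acts down-slope at its limit: f = μ_s N.
Perpendicular to the incline: N = m g cos θ + P sin θ.
Along the incline: P cos θ = m g sin θ + μ_s N = m g sin θ + μ_s (m g cos θ + P sin θ).
Solving, P (cos θ − μ_s sin θ) = m g (sin θ + μ_s cos θ), so P = 55×9.81×(sin 17° + 0.55 cos 17°)/(cos 17° − 0.55 sin 17°) = 540×0.8183/0.7955 = 555 N.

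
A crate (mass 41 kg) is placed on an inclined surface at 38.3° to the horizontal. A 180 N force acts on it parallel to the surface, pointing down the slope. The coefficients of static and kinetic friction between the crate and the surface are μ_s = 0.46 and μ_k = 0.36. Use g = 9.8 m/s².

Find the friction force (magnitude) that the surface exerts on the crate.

Normal force: N = m g cos θ = 41 × 9.8 × cos 38.3° = 315.3 N.
For equilibrium along the incline the friction force must supply f = m g sin θ + P = 249 + 180 = 429 N (positive meaning up-slope).
Static friction can supply at most μ_s N = 145 N.
Since |429| > 145 N, static friction cannot hold it; the crate slides down the incline and kinetic friction applies: f = μ_k N = 0.36 × 315.3 = 114 N.

f ≈ 114 N (up the incline)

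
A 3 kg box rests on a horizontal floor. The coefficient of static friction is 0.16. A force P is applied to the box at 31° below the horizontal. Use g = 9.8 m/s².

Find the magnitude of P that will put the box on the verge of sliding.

N = m g + P sin α (the push presses the box into the horizontal floor).
At impending slip, P cos α = μ_s N = μ_s (m g + P sin α).
Solving: P (cos α − μ_s sin α) = μ_s m g → P = 0.16×29.4/(cos 31° − 0.16 sin 31°) = 4.7/0.7748 = 6.07 N.

P ≈ 6.07 N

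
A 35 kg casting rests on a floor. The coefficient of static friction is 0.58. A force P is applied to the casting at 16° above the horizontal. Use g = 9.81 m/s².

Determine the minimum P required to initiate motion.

N = m g − P sin α (the pull lifts the casting).
At impending slip, P cos α = μ_s N = μ_s (m g − P sin α).
Solving: P (cos α + μ_s sin α) = μ_s m g → P = 0.58×343/(cos 16° + 0.58 sin 16°) = 199/1.121 = 178 N.

P ≈ 178 N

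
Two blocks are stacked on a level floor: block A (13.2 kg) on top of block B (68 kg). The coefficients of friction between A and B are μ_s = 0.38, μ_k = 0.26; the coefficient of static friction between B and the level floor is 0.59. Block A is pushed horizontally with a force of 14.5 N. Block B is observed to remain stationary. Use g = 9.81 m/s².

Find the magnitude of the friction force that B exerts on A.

The normal force B exerts on A is simply A's weight, N₁ = 129.5 N.
Maximum static friction on A from B: μ_s N₁ = 0.38×129.5 = 49.21 N.
Since P = 14.5 N ≤ 49.21 N, A does not slip on B; friction on A equals P = 14.5 N.
By Newton's third law B feels 14.5 N forward from A. With B stationary, the floor's static friction on B balances it: f₂ = 14.5 N (well within μ_s(m_A+m_B)g = 470 N).

f ≈ 14.5 N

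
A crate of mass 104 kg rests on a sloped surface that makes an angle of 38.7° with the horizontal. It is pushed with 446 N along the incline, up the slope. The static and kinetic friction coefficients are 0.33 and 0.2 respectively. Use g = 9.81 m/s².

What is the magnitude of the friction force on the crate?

Normal force: N = m g cos θ = 104 × 9.81 × cos 38.7° = 796.2 N.
Parallel to the incline, ΣF = 0 gives f = m g sin θ − P = 637.9 − 446 = 191.9 N (up-slope positive).
Static friction can supply at most μ_s N = 262.8 N.
Since |191.9| ≤ 262.8 N, the crate remains in static equilibrium and friction takes exactly the required value.

f ≈ 192 N (up the incline)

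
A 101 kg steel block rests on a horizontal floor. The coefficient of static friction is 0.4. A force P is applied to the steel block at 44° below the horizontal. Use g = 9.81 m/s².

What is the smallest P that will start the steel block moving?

N = m g + P sin α (the push presses the steel block into the horizontal floor).
At impending slip, P cos α = μ_s N = μ_s (m g + P sin α).
Solving: P (cos α − μ_s sin α) = μ_s m g → P = 0.4×991/(cos 44° − 0.4 sin 44°) = 396/0.4415 = 898 N.

P ≈ 898 N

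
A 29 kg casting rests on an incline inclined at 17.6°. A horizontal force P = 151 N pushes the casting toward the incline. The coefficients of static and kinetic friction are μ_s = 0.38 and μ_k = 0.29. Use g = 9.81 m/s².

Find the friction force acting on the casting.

f ≈ 57.9 N (down the incline)

Normal direction: N = m g cos θ + P sin θ = 316.8 N.
Parallel to the incline: P cos θ − m g sin θ = 143.9 − 86.02 = 57.91 N; the friction needed to balance this is 57.91 N acting down the slope.
Maximum static friction: μ_s N = 0.38 × 316.8 = 120.4 N.
Since 57.91 N is within the 120.4 N limit, the casting stays put and friction is exactly 57.9 N.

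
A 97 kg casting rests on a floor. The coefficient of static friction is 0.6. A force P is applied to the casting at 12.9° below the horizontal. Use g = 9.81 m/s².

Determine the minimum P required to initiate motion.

P ≈ 679 N

N = m g + P sin α (the push presses the casting into the floor).
At impending slip, P cos α = μ_s N = μ_s (m g + P sin α).
Solving: P (cos α − μ_s sin α) = μ_s m g → P = 0.6×952/(cos 12.9° − 0.6 sin 12.9°) = 571/0.8408 = 679 N.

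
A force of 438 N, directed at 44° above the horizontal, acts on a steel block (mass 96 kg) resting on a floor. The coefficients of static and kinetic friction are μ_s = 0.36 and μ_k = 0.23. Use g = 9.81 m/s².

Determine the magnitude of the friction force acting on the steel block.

f ≈ 147 N

Vertical equilibrium gives N = m g − P sin α = 637.5 N.
For equilibrium, f = P cos α = 438×cos 44° = 315.1 N.
μ_s N = 0.36 × 637.5 = 229.5 N.
The required friction exceeds μ_s N, so the steel block moves and f = μ_k N = 147 N.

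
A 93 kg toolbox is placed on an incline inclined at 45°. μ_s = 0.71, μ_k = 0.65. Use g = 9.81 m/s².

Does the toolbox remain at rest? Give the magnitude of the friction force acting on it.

f ≈ 419 N

N = m g cos θ = 645 N.
Down-slope weight component: m g sin θ = 645 N.
μ_s N = 458 N.
645 > 458 N, so it slides; kinetic friction f = μ_k N = 0.65×645 = 419 N.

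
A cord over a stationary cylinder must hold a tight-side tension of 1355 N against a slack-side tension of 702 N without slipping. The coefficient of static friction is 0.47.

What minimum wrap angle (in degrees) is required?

β_min ≈ 80.2°

T₂/T₁ = e^{μβ} → β = ln(T₂/T₁)/μ.
β = ln(1355/702)/0.47 = 0.6576/0.47 = 1.399 rad.
In degrees: β = 1.399 × 180/π = 80.2°.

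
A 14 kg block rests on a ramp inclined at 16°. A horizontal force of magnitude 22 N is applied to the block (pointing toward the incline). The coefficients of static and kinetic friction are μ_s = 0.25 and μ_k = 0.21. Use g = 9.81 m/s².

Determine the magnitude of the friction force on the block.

Normal direction: N = m g cos θ + P sin θ = 138.1 N.
Along the incline, the net driving force (taking up-slope positive) is P cos θ − m g sin θ = 21.15 − 37.86 = -16.71 N, so equilibrium requires friction f = 16.71 N (up-slope).
The limit of static friction is μ_s N = 34.52 N.
|f_req| = 16.71 ≤ 34.52 N → the block is in equilibrium; friction equals the required value.

f ≈ 16.7 N (up the incline)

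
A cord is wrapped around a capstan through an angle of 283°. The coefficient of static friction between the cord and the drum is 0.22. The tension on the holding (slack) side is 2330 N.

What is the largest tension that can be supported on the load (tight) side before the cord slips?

At impending slip the capstan equation gives T₂/T₁ = e^{μβ} with β in radians.
β = 283° × π/180 = 4.939 rad.
e^{μβ} = e^{0.22×4.939} = 2.964.
T₂ = T₁ · e^{μβ} = 2330 × 2.964 = 6910 N.

T_max ≈ 6910 N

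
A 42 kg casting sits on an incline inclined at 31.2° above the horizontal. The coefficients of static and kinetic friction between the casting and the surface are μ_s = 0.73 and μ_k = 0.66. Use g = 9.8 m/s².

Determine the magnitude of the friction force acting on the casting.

f ≈ 213 N (up the incline)

Normal force: N = m g cos θ = 42 × 9.8 × cos 31.2° = 352.1 N.
Along the slope the weight component is m g sin θ = 213.2 N; friction must supply exactly this, acting up-slope.
The static-friction ceiling is μ_s N = 0.73 × 352.1 = 257 N.
Since |213.2| ≤ 257 N, no slip — friction simply equals what equilibrium demands.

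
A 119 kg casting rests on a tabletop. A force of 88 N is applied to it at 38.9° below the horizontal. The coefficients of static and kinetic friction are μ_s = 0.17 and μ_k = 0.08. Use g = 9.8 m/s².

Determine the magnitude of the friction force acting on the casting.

f ≈ 68.5 N

N = m g + P sin α = 1166 + 88×sin 38.9° = 1221 N.
For equilibrium, f = P cos α = 88×cos 38.9° = 68.49 N.
μ_s N = 0.17 × 1221 = 207.6 N.
Since 68.49 N does not exceed the limit, the casting stays at rest and f = 68.5 N.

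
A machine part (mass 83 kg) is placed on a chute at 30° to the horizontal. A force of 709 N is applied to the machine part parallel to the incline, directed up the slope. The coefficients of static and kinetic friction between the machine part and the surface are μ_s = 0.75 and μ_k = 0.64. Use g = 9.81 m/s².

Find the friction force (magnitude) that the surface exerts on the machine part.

The normal reaction is N = m g cos θ = 705.1 N.
For equilibrium along the incline the friction force must supply f = m g sin θ − P = 407.1 − 709 = -301.9 N (positive meaning up-slope).
The static-friction ceiling is μ_s N = 0.75 × 705.1 = 528.9 N.
Since |-301.9| ≤ 528.9 N, no slip — friction simply equals what equilibrium demands.

f ≈ 302 N (down the incline)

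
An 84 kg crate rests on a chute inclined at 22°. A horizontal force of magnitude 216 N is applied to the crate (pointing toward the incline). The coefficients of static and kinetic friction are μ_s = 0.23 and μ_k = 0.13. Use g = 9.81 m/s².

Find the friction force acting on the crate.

Resolve perpendicular to the incline: N = m g cos θ + P sin θ = 84×9.81×cos 22° + 216×sin 22° = 845 N.
Along the incline, the net driving force (taking up-slope positive) is P cos θ − m g sin θ = 200.3 − 308.7 = -108.4 N, so equilibrium requires friction f = 108.4 N (up-slope).
The limit of static friction is μ_s N = 194.3 N.
|f_req| = 108.4 ≤ 194.3 N → the crate is in equilibrium; friction equals the required value.

f ≈ 108 N (up the incline)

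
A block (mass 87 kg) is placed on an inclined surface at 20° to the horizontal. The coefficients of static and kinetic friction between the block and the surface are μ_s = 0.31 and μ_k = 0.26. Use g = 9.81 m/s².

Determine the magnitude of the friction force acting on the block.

f ≈ 209 N (up the incline)

The normal reaction is N = m g cos θ = 802 N.
For equilibrium along the incline, friction must balance the weight component: f = m g sin θ = 291.9 N up the slope.
Maximum static friction available: μ_s N = 0.31 × 802 = 248.6 N.
|291.9| exceeds 248.6 N, so the block slips down-slope; friction is kinetic, f = μ_k N = 0.26×802 = 209 N.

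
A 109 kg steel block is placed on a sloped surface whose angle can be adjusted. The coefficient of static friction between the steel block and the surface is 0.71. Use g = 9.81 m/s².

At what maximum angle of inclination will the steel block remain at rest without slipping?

At the slip threshold, m g sin θ = μ_s · m g cos θ, so tan θ = μ_s.
θ_max = arctan(0.71) = 35.4°.

θ_max ≈ 35.4°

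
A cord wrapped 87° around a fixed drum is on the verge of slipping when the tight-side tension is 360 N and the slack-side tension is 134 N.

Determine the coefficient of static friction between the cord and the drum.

T₂/T₁ = e^{μβ} → μ = ln(T₂/T₁)/β.
β = 87° = 1.518 rad.
μ = ln(360/134)/1.518 = ln(2.687)/1.518 = 0.651.

μ ≈ 0.651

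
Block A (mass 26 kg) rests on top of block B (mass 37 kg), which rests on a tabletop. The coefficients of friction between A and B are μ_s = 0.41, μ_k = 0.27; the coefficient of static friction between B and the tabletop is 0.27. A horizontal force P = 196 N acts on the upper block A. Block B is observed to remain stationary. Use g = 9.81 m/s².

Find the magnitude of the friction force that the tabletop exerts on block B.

Between the blocks, N₁ = m_A g = 255.1 N.
So the A–B interface can sustain at most μ_s N₁ = 104.6 N of static friction.
P = 196 N exceeds that limit, so A slips over B and the interface friction becomes kinetic: f₁ = μ_k N₁ = 0.27×255.1 = 68.9 N.
By Newton's third law B feels 68.9 N forward from A. With B stationary, the floor's static friction on B balances it: f₂ = 68.9 N (well within μ_s(m_A+m_B)g = 166.9 N).

f ≈ 68.9 N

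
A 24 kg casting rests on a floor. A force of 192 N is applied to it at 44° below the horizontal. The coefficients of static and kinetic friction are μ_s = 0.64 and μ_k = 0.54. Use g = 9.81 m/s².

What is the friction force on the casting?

N = m g + P sin α = 235.4 + 192×sin 44° = 368.8 N.
The horizontal driving force is P cos α = 138.1 N, so equilibrium needs friction f = 138.1 N.
The static-friction limit is μ_s N = 236 N.
138.1 ≤ 236 N → static; friction equals the required 138 N.

f ≈ 138 N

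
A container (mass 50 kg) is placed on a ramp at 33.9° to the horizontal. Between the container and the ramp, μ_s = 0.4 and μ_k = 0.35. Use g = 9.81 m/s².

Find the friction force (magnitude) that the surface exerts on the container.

f ≈ 142 N (up the incline)

Normal force: N = m g cos θ = 50 × 9.81 × cos 33.9° = 407.1 N.
For equilibrium along the incline, friction must balance the weight component: f = m g sin θ = 273.6 N up the slope.
The static-friction ceiling is μ_s N = 0.4 × 407.1 = 162.8 N.
|273.6| exceeds 162.8 N, so the container slips down-slope; friction is kinetic, f = μ_k N = 0.35×407.1 = 142 N.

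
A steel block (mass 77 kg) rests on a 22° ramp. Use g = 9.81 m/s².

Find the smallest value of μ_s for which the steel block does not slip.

μ_s,min ≈ 0.404

At the slip threshold m g sin θ = μ_s m g cos θ, so μ_s,min = tan θ.
μ_s,min = tan 22° = 0.404.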